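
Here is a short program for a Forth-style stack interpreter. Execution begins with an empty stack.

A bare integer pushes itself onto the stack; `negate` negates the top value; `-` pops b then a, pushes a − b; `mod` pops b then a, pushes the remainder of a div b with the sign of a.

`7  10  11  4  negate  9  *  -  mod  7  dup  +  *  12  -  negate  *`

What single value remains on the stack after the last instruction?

7      → 7
10     → 7 10
11     → 7 10 11
4      → 7 10 11 4
negate → 7 10 11 -4
9      → 7 10 11 -4 9
*      → 7 10 11 -36
-      → 7 10 47
mod    → 7 10
7      → 7 10 7
dup    → 7 10 7 7
+      → 7 10 14
*      → 7 140
12     → 7 140 12
-      → 7 128
negate → 7 -128
*      → -896

-896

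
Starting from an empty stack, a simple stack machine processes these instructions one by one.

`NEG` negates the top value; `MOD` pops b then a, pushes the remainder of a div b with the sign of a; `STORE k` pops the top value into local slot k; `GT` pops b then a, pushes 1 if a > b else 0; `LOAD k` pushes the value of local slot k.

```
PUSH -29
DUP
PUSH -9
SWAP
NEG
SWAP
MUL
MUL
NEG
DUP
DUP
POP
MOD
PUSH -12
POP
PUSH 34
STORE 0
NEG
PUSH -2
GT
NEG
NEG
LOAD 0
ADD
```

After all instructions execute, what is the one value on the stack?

35

PUSH -29 → -29
DUP      → -29 -29
PUSH -9  → -29 -29 -9
SWAP     → -29 -9 -29
NEG      → -29 -9 29
SWAP     → -29 29 -9
MUL      → -29 -261
MUL      → 7569
NEG      → -7569
DUP      → -7569 -7569
DUP      → -7569 -7569 -7569
POP      → -7569 -7569
MOD      → 0
PUSH -12 → 0 -12
POP      → 0
PUSH 34  → 0 34
STORE 0  → 0
NEG      → 0
PUSH -2  → 0 -2
GT       → 1
NEG      → -1
NEG      → 1
LOAD 0   → 1 34
ADD      → 35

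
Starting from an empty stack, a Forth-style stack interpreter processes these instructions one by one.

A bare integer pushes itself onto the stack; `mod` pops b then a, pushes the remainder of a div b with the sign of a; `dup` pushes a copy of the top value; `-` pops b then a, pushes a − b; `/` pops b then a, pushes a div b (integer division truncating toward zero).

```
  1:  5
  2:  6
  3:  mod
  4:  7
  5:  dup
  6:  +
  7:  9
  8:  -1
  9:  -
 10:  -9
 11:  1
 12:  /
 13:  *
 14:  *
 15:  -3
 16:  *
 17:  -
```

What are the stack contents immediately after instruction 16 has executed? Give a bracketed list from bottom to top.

5   → [5]
6   → [5, 6]
mod → [5]
7   → [5, 7]
dup → [5, 7, 7]
+   → [5, 14]
9   → [5, 14, 9]
-1  → [5, 14, 9, -1]
-   → [5, 14, 10]
-9  → [5, 14, 10, -9]
1   → [5, 14, 10, -9, 1]
/   → [5, 14, 10, -9]
*   → [5, 14, -90]
*   → [5, -1260]
-3  → [5, -1260, -3]
*   → [5, 3780]

[5, 3780]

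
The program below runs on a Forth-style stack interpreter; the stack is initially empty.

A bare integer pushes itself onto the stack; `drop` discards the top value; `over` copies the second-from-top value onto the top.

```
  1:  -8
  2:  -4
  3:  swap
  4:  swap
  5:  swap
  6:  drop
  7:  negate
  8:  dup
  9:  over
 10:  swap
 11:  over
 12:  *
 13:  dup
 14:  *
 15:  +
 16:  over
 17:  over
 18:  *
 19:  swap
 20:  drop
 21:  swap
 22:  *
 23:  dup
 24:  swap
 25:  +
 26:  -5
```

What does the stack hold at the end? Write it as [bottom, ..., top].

-8     -> [-8]
-4     -> [-8, -4]
swap   -> [-4, -8]
swap   -> [-8, -4]
swap   -> [-4, -8]
drop   -> [-4]
negate -> [4]
dup    -> [4, 4]
over   -> [4, 4, 4]
swap   -> [4, 4, 4]
over   -> [4, 4, 4, 4]
*      -> [4, 4, 16]
dup    -> [4, 4, 16, 16]
*      -> [4, 4, 256]
+      -> [4, 260]
over   -> [4, 260, 4]
over   -> [4, 260, 4, 260]
*      -> [4, 260, 1040]
swap   -> [4, 1040, 260]
drop   -> [4, 1040]
swap   -> [1040, 4]
*      -> [4160]
dup    -> [4160, 4160]
swap   -> [4160, 4160]
+      -> [8320]
-5     -> [8320, -5]

[8320, -5]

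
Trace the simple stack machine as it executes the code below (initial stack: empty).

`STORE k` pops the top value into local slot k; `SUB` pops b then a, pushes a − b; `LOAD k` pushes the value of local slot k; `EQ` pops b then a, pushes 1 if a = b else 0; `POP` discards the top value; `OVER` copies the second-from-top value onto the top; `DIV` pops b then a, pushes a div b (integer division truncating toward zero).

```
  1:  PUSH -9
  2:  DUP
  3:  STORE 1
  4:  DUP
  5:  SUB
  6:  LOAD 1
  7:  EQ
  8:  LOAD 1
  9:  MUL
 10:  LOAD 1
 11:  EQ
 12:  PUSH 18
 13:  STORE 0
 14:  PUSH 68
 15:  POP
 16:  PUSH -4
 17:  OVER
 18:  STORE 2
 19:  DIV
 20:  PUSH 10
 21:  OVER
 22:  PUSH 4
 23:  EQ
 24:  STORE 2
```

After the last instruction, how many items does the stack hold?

2

PUSH -9 -> -9
DUP     -> -9 -9
STORE 1 -> -9
DUP     -> -9 -9
SUB     -> 0
LOAD 1  -> 0 -9
EQ      -> 0
LOAD 1  -> 0 -9
MUL     -> 0
LOAD 1  -> 0 -9
EQ      -> 0
PUSH 18 -> 0 18
STORE 0 -> 0
PUSH 68 -> 0 68
POP     -> 0
PUSH -4 -> 0 -4
OVER    -> 0 -4 0
STORE 2 -> 0 -4
DIV     -> 0
PUSH 10 -> 0 10
OVER    -> 0 10 0
PUSH 4  -> 0 10 0 4
EQ      -> 0 10 0
STORE 2 -> 0 10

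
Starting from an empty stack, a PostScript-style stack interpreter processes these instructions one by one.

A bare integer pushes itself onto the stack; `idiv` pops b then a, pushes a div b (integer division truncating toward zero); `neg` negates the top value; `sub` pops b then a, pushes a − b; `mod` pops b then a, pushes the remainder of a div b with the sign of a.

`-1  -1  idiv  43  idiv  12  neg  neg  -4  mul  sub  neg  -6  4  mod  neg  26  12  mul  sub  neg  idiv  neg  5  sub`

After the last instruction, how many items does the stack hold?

1

-1    -1
-1    -1 -1
idiv  1
43    1 43
idiv  0
12    0 12
neg   0 -12
neg   0 12
-4    0 12 -4
mul   0 -48
sub   48
neg   -48
-6    -48 -6
4     -48 -6 4
mod   -48 -2
neg   -48 2
26    -48 2 26
12    -48 2 26 12
mul   -48 2 312
sub   -48 -310
neg   -48 310
idiv  0
neg   0
5     0 5
sub   -5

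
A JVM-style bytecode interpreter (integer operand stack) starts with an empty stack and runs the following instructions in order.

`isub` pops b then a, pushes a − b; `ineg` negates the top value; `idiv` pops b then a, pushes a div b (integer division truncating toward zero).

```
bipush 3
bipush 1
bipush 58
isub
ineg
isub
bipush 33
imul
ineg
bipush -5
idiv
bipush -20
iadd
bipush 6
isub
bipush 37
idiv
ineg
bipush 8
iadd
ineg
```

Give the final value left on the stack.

bipush 3   -> 3
bipush 1   -> 3 1
bipush 58  -> 3 1 58
isub       -> 3 -57
ineg       -> 3 57
isub       -> -54
bipush 33  -> -54 33
imul       -> -1782
ineg       -> 1782
bipush -5  -> 1782 -5
idiv       -> -356
bipush -20 -> -356 -20
iadd       -> -376
bipush 6   -> -376 6
isub       -> -382
bipush 37  -> -382 37
idiv       -> -10
ineg       -> 10
bipush 8   -> 10 8
iadd       -> 18
ineg       -> -18

-18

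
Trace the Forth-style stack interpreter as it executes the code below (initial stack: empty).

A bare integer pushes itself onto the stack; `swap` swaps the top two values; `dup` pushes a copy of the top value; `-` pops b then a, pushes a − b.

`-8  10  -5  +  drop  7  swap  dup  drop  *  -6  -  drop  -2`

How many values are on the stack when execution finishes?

-8   → -8
10   → -8 10
-5   → -8 10 -5
+    → -8 5
drop → -8
7    → -8 7
swap → 7 -8
dup  → 7 -8 -8
drop → 7 -8
*    → -56
-6   → -56 -6
-    → -50
drop → (empty)
-2   → -2

1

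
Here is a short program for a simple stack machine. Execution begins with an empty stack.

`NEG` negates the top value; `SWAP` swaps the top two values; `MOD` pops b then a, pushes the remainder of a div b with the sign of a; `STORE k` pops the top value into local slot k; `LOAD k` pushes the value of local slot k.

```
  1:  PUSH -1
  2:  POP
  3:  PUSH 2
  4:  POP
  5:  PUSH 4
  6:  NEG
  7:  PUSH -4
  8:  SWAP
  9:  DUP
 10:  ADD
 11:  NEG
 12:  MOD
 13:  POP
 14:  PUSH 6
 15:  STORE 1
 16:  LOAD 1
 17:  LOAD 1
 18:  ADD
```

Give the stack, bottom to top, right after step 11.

PUSH -1 -> -1
POP     -> (empty)
PUSH 2  -> 2
POP     -> (empty)
PUSH 4  -> 4
NEG     -> -4
PUSH -4 -> -4 -4
SWAP    -> -4 -4
DUP     -> -4 -4 -4
ADD     -> -4 -8
NEG     -> -4 8

[-4, 8]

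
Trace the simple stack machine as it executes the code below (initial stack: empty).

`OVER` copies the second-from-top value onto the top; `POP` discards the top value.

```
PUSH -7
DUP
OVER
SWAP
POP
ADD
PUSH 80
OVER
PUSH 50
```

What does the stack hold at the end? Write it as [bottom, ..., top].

[-14, 80, -14, 50]

PUSH -7 : [-7]
DUP     : [-7, -7]
OVER    : [-7, -7, -7]
SWAP    : [-7, -7, -7]
POP     : [-7, -7]
ADD     : [-14]
PUSH 80 : [-14, 80]
OVER    : [-14, 80, -14]
PUSH 50 : [-14, 80, -14, 50]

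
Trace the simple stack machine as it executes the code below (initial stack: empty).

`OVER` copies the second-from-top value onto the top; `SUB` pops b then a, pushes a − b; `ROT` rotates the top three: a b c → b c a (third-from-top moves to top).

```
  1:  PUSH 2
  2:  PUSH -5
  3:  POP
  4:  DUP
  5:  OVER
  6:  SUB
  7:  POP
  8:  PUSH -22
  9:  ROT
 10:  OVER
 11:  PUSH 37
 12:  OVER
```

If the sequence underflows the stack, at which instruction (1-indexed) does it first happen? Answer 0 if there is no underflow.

PUSH 2   -> 2
PUSH -5  -> 2 -5
POP      -> 2
DUP      -> 2 2
OVER     -> 2 2 2
SUB      -> 2 0
POP      -> 2
PUSH -22 -> 2 -22
ROT  — needs 3 operands, stack has 2 → underflow

9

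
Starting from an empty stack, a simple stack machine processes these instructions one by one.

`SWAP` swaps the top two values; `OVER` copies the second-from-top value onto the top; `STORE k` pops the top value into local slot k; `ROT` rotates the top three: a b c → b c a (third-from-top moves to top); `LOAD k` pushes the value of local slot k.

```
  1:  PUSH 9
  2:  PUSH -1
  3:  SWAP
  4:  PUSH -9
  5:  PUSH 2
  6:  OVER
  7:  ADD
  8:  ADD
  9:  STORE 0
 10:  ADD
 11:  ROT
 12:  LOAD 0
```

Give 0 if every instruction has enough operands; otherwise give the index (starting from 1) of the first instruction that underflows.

11

PUSH 9  : [9]
PUSH -1 : [9, -1]
SWAP    : [-1, 9]
PUSH -9 : [-1, 9, -9]
PUSH 2  : [-1, 9, -9, 2]
OVER    : [-1, 9, -9, 2, -9]
ADD     : [-1, 9, -9, -7]
ADD     : [-1, 9, -16]
STORE 0 : [-1, 9]
ADD     : [8]
ROT  — needs 3 operands, stack has 1 → underflow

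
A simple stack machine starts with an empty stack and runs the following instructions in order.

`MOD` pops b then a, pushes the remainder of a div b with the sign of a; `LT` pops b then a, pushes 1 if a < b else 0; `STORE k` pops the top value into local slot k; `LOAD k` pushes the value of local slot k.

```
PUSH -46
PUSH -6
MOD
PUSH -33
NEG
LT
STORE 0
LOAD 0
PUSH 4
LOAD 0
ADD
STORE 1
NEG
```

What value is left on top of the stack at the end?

-1

PUSH -46 : [-46]
PUSH -6  : [-46, -6]
MOD      : [-4]
PUSH -33 : [-4, -33]
NEG      : [-4, 33]
LT       : [1]
STORE 0  : []
LOAD 0   : [1]
PUSH 4   : [1, 4]
LOAD 0   : [1, 4, 1]
ADD      : [1, 5]
STORE 1  : [1]
NEG      : [-1]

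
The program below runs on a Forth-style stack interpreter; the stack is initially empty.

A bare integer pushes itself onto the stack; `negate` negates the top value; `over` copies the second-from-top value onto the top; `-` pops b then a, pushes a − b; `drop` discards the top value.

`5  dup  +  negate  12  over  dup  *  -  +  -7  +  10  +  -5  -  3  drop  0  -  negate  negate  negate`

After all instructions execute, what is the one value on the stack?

5      -> [5]
dup    -> [5, 5]
+      -> [10]
negate -> [-10]
12     -> [-10, 12]
over   -> [-10, 12, -10]
dup    -> [-10, 12, -10, -10]
*      -> [-10, 12, 100]
-      -> [-10, -88]
+      -> [-98]
-7     -> [-98, -7]
+      -> [-105]
10     -> [-105, 10]
+      -> [-95]
-5     -> [-95, -5]
-      -> [-90]
3      -> [-90, 3]
drop   -> [-90]
0      -> [-90, 0]
-      -> [-90]
negate -> [90]
negate -> [-90]
negate -> [90]

90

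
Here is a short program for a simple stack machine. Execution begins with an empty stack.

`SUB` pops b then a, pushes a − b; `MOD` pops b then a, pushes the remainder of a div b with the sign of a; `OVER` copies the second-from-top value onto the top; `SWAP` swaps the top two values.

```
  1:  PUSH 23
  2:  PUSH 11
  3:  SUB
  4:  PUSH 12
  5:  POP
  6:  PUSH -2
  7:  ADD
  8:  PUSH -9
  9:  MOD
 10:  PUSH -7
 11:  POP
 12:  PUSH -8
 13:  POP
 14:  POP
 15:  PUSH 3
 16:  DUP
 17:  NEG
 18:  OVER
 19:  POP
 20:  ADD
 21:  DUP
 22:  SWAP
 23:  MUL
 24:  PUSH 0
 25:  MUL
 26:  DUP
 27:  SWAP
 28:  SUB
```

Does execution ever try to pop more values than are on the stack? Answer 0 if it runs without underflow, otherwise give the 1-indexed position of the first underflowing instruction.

PUSH 23 -> 23
PUSH 11 -> 23 11
SUB     -> 12
PUSH 12 -> 12 12
POP     -> 12
PUSH -2 -> 12 -2
ADD     -> 10
PUSH -9 -> 10 -9
MOD     -> 1
PUSH -7 -> 1 -7
POP     -> 1
PUSH -8 -> 1 -8
POP     -> 1
POP     -> (empty)
PUSH 3  -> 3
DUP     -> 3 3
NEG     -> 3 -3
OVER    -> 3 -3 3
POP     -> 3 -3
ADD     -> 0
DUP     -> 0 0
SWAP    -> 0 0
MUL     -> 0
PUSH 0  -> 0 0
MUL     -> 0
DUP     -> 0 0
SWAP    -> 0 0
SUB     -> 0

0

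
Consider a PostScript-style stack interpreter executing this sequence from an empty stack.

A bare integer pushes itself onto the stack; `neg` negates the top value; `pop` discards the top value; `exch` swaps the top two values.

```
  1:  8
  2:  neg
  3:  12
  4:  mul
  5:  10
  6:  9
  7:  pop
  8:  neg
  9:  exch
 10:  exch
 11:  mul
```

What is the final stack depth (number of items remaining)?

1

8     [8]
neg   [-8]
12    [-8, 12]
mul   [-96]
10    [-96, 10]
9     [-96, 10, 9]
pop   [-96, 10]
neg   [-96, -10]
exch  [-10, -96]
exch  [-96, -10]
mul   [960]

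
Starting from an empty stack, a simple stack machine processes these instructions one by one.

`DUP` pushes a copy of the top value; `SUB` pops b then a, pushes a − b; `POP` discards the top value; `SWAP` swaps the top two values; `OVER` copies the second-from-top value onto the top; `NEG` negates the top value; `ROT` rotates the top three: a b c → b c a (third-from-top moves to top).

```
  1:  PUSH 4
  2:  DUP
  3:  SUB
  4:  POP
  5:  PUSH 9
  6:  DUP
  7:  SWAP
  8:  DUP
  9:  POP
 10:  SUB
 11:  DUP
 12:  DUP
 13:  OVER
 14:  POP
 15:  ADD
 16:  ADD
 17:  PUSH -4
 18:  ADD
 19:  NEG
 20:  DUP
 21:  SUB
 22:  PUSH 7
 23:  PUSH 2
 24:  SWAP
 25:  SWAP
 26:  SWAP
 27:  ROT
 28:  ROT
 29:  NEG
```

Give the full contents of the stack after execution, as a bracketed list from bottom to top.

PUSH 4  : [4]
DUP     : [4, 4]
SUB     : [0]
POP     : []
PUSH 9  : [9]
DUP     : [9, 9]
SWAP    : [9, 9]
DUP     : [9, 9, 9]
POP     : [9, 9]
SUB     : [0]
DUP     : [0, 0]
DUP     : [0, 0, 0]
OVER    : [0, 0, 0, 0]
POP     : [0, 0, 0]
ADD     : [0, 0]
ADD     : [0]
PUSH -4 : [0, -4]
ADD     : [-4]
NEG     : [4]
DUP     : [4, 4]
SUB     : [0]
PUSH 7  : [0, 7]
PUSH 2  : [0, 7, 2]
SWAP    : [0, 2, 7]
SWAP    : [0, 7, 2]
SWAP    : [0, 2, 7]
ROT     : [2, 7, 0]
ROT     : [7, 0, 2]
NEG     : [7, 0, -2]

[7, 0, -2]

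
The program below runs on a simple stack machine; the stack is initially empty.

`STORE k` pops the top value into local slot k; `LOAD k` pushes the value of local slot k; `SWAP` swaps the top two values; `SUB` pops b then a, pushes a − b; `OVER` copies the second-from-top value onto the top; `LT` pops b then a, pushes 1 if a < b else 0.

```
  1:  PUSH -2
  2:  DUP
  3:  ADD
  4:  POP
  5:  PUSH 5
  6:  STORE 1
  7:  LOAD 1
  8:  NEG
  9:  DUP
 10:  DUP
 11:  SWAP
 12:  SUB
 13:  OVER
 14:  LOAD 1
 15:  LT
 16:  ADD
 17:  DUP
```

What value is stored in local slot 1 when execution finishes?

PUSH -2 : [-2]
DUP     : [-2, -2]
ADD     : [-4]
POP     : []
PUSH 5  : [5]
STORE 1 : []
LOAD 1  : [5]
NEG     : [-5]
DUP     : [-5, -5]
DUP     : [-5, -5, -5]
SWAP    : [-5, -5, -5]
SUB     : [-5, 0]
OVER    : [-5, 0, -5]
LOAD 1  : [-5, 0, -5, 5]
LT      : [-5, 0, 1]
ADD     : [-5, 1]
DUP     : [-5, 1, 1]

5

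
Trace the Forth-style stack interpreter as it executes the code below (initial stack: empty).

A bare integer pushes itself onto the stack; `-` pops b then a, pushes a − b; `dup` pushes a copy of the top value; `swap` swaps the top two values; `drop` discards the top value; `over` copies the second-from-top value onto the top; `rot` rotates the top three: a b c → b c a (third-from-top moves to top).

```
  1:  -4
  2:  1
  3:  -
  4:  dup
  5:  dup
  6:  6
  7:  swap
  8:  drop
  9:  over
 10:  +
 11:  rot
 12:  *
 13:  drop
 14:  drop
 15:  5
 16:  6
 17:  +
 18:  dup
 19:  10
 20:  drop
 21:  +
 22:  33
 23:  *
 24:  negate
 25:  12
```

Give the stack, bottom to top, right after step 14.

[]

-4   -> [-4]
1    -> [-4, 1]
-    -> [-5]
dup  -> [-5, -5]
dup  -> [-5, -5, -5]
6    -> [-5, -5, -5, 6]
swap -> [-5, -5, 6, -5]
drop -> [-5, -5, 6]
over -> [-5, -5, 6, -5]
+    -> [-5, -5, 1]
rot  -> [-5, 1, -5]
*    -> [-5, -5]
drop -> [-5]
drop -> []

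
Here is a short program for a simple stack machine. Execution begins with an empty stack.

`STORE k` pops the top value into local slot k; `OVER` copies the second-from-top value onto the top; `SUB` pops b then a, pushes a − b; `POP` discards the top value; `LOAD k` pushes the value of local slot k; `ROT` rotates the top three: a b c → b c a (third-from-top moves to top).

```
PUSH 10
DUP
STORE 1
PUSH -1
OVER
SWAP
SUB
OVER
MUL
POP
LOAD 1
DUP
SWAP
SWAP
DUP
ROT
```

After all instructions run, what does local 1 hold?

PUSH 10 → 10
DUP     → 10 10
STORE 1 → 10
PUSH -1 → 10 -1
OVER    → 10 -1 10
SWAP    → 10 10 -1
SUB     → 10 11
OVER    → 10 11 10
MUL     → 10 110
POP     → 10
LOAD 1  → 10 10
DUP     → 10 10 10
SWAP    → 10 10 10
SWAP    → 10 10 10
DUP     → 10 10 10 10
ROT     → 10 10 10 10

10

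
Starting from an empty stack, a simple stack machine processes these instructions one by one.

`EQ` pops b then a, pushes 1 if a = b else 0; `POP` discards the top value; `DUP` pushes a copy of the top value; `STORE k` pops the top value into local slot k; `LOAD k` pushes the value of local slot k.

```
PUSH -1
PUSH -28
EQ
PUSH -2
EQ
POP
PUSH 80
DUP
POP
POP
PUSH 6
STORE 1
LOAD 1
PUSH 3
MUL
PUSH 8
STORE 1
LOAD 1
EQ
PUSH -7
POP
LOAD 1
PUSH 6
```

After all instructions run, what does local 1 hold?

PUSH -1  → [-1]
PUSH -28 → [-1, -28]
EQ       → [0]
PUSH -2  → [0, -2]
EQ       → [0]
POP      → []
PUSH 80  → [80]
DUP      → [80, 80]
POP      → [80]
POP      → []
PUSH 6   → [6]
STORE 1  → []
LOAD 1   → [6]
PUSH 3   → [6, 3]
MUL      → [18]
PUSH 8   → [18, 8]
STORE 1  → [18]
LOAD 1   → [18, 8]
EQ       → [0]
PUSH -7  → [0, -7]
POP      → [0]
LOAD 1   → [0, 8]
PUSH 6   → [0, 8, 6]

8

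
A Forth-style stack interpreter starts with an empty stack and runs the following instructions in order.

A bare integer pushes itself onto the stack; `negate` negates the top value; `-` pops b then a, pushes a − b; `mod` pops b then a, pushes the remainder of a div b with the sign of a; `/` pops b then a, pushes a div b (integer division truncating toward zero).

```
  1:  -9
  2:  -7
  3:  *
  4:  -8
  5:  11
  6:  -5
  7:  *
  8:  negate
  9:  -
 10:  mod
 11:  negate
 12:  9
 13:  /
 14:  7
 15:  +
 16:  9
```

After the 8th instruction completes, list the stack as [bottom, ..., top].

-9     -> [-9]
-7     -> [-9, -7]
*      -> [63]
-8     -> [63, -8]
11     -> [63, -8, 11]
-5     -> [63, -8, 11, -5]
*      -> [63, -8, -55]
negate -> [63, -8, 55]

[63, -8, 55]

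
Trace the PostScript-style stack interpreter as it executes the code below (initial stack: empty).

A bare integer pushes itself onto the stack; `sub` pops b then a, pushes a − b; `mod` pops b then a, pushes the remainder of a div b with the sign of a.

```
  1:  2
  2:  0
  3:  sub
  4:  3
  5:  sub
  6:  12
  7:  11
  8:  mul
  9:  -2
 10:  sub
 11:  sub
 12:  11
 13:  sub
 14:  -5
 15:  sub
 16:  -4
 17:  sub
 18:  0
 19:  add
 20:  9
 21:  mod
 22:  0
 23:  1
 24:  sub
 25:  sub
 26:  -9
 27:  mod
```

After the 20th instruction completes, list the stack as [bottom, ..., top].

2   : [2]
0   : [2, 0]
sub : [2]
3   : [2, 3]
sub : [-1]
12  : [-1, 12]
11  : [-1, 12, 11]
mul : [-1, 132]
-2  : [-1, 132, -2]
sub : [-1, 134]
sub : [-135]
11  : [-135, 11]
sub : [-146]
-5  : [-146, -5]
sub : [-141]
-4  : [-141, -4]
sub : [-137]
0   : [-137, 0]
add : [-137]
9   : [-137, 9]

[-137, 9]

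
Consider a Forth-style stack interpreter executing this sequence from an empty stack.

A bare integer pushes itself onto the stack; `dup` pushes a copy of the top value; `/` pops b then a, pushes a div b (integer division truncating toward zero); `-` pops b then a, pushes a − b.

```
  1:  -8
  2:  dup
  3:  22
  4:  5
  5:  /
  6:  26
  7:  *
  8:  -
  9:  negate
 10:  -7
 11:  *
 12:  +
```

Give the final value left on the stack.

-8      [-8]
dup     [-8, -8]
22      [-8, -8, 22]
5       [-8, -8, 22, 5]
/       [-8, -8, 4]
26      [-8, -8, 4, 26]
*       [-8, -8, 104]
-       [-8, -112]
negate  [-8, 112]
-7      [-8, 112, -7]
*       [-8, -784]
+       [-792]

-792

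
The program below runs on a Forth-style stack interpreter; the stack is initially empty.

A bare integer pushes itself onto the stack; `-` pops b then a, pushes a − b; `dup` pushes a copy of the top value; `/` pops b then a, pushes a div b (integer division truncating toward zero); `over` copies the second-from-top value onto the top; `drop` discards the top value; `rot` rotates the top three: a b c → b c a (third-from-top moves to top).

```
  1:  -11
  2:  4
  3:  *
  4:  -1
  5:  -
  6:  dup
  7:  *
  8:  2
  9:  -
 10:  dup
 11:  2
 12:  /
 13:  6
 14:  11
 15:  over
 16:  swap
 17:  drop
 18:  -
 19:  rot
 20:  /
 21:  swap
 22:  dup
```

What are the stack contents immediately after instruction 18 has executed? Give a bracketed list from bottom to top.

[1847, 923, 0]

-11  : -11
4    : -11 4
*    : -44
-1   : -44 -1
-    : -43
dup  : -43 -43
*    : 1849
2    : 1849 2
-    : 1847
dup  : 1847 1847
2    : 1847 1847 2
/    : 1847 923
6    : 1847 923 6
11   : 1847 923 6 11
over : 1847 923 6 11 6
swap : 1847 923 6 6 11
drop : 1847 923 6 6
-    : 1847 923 0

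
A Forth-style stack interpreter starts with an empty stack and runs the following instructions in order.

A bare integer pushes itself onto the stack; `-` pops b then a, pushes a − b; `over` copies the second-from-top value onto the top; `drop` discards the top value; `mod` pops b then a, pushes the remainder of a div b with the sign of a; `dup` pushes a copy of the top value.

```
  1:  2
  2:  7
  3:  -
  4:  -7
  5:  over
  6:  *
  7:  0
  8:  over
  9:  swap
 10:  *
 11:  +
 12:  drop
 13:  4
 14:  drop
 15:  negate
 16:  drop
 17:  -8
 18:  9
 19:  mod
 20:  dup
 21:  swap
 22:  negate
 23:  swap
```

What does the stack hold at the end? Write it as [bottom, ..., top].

[8, -8]

2       [2]
7       [2, 7]
-       [-5]
-7      [-5, -7]
over    [-5, -7, -5]
*       [-5, 35]
0       [-5, 35, 0]
over    [-5, 35, 0, 35]
swap    [-5, 35, 35, 0]
*       [-5, 35, 0]
+       [-5, 35]
drop    [-5]
4       [-5, 4]
drop    [-5]
negate  [5]
drop    []
-8      [-8]
9       [-8, 9]
mod     [-8]
dup     [-8, -8]
swap    [-8, -8]
negate  [-8, 8]
swap    [8, -8]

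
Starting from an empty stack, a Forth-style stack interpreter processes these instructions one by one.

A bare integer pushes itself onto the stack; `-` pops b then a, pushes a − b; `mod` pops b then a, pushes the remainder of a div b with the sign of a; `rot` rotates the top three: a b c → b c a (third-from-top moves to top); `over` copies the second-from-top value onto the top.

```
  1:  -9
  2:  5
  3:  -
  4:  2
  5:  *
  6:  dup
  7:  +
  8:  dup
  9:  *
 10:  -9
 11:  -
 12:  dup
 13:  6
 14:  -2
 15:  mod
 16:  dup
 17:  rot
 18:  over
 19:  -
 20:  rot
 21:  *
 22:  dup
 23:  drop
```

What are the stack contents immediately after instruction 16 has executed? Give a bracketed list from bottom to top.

-9   [-9]
5    [-9, 5]
-    [-14]
2    [-14, 2]
*    [-28]
dup  [-28, -28]
+    [-56]
dup  [-56, -56]
*    [3136]
-9   [3136, -9]
-    [3145]
dup  [3145, 3145]
6    [3145, 3145, 6]
-2   [3145, 3145, 6, -2]
mod  [3145, 3145, 0]
dup  [3145, 3145, 0, 0]

[3145, 3145, 0, 0]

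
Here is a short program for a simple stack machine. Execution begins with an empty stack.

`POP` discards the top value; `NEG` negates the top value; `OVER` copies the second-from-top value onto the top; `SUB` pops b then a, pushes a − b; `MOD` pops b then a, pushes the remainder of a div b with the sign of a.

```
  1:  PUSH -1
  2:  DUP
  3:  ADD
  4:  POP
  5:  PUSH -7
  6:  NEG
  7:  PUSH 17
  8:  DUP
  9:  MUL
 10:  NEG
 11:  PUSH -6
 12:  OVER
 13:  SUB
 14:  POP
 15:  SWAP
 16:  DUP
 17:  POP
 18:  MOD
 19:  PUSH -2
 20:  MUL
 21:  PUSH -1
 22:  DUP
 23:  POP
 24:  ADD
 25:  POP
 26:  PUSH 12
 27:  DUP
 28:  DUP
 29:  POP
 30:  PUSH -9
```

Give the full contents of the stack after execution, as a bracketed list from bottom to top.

PUSH -1 : -1
DUP     : -1 -1
ADD     : -2
POP     : (empty)
PUSH -7 : -7
NEG     : 7
PUSH 17 : 7 17
DUP     : 7 17 17
MUL     : 7 289
NEG     : 7 -289
PUSH -6 : 7 -289 -6
OVER    : 7 -289 -6 -289
SUB     : 7 -289 283
POP     : 7 -289
SWAP    : -289 7
DUP     : -289 7 7
POP     : -289 7
MOD     : -2
PUSH -2 : -2 -2
MUL     : 4
PUSH -1 : 4 -1
DUP     : 4 -1 -1
POP     : 4 -1
ADD     : 3
POP     : (empty)
PUSH 12 : 12
DUP     : 12 12
DUP     : 12 12 12
POP     : 12 12
PUSH -9 : 12 12 -9

[12, 12, -9]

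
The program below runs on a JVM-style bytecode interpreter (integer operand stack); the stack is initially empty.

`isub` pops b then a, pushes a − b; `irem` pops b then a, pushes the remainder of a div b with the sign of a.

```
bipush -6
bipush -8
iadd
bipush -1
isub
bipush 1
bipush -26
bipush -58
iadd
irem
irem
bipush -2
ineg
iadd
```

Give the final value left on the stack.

bipush -6  → -6
bipush -8  → -6 -8
iadd       → -14
bipush -1  → -14 -1
isub       → -13
bipush 1   → -13 1
bipush -26 → -13 1 -26
bipush -58 → -13 1 -26 -58
iadd       → -13 1 -84
irem       → -13 1
irem       → 0
bipush -2  → 0 -2
ineg       → 0 2
iadd       → 2

2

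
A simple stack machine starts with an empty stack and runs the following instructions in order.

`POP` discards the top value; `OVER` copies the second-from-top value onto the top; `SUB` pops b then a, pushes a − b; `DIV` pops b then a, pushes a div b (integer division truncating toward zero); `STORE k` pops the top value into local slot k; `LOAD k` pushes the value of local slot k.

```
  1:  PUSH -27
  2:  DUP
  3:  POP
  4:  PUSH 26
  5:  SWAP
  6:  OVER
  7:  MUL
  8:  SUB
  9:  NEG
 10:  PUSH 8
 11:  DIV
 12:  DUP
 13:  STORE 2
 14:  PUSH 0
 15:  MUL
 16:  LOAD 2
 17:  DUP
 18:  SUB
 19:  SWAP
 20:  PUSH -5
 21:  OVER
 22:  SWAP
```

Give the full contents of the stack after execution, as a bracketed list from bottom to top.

PUSH -27 : [-27]
DUP      : [-27, -27]
POP      : [-27]
PUSH 26  : [-27, 26]
SWAP     : [26, -27]
OVER     : [26, -27, 26]
MUL      : [26, -702]
SUB      : [728]
NEG      : [-728]
PUSH 8   : [-728, 8]
DIV      : [-91]
DUP      : [-91, -91]
STORE 2  : [-91]
PUSH 0   : [-91, 0]
MUL      : [0]
LOAD 2   : [0, -91]
DUP      : [0, -91, -91]
SUB      : [0, 0]
SWAP     : [0, 0]
PUSH -5  : [0, 0, -5]
OVER     : [0, 0, -5, 0]
SWAP     : [0, 0, 0, -5]

[0, 0, 0, -5]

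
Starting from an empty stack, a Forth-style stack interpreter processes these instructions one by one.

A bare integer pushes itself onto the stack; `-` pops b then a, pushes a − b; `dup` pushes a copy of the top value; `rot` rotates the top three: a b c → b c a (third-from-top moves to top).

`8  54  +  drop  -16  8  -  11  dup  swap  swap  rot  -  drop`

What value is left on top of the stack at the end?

11

8    -> [8]
54   -> [8, 54]
+    -> [62]
drop -> []
-16  -> [-16]
8    -> [-16, 8]
-    -> [-24]
11   -> [-24, 11]
dup  -> [-24, 11, 11]
swap -> [-24, 11, 11]
swap -> [-24, 11, 11]
rot  -> [11, 11, -24]
-    -> [11, 35]
drop -> [11]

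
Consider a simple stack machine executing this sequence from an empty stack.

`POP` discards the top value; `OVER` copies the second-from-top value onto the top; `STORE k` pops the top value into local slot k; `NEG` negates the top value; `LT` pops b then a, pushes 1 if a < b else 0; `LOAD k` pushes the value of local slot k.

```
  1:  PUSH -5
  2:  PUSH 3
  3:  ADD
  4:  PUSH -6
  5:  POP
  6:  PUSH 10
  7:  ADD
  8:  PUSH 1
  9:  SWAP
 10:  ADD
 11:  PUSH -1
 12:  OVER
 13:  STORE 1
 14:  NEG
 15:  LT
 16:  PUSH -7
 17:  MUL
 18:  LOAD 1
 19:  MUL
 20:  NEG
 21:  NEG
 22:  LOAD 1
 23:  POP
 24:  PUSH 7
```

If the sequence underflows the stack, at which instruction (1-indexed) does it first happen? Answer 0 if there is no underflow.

0

PUSH -5 -> -5
PUSH 3  -> -5 3
ADD     -> -2
PUSH -6 -> -2 -6
POP     -> -2
PUSH 10 -> -2 10
ADD     -> 8
PUSH 1  -> 8 1
SWAP    -> 1 8
ADD     -> 9
PUSH -1 -> 9 -1
OVER    -> 9 -1 9
STORE 1 -> 9 -1
NEG     -> 9 1
LT      -> 0
PUSH -7 -> 0 -7
MUL     -> 0
LOAD 1  -> 0 9
MUL     -> 0
NEG     -> 0
NEG     -> 0
LOAD 1  -> 0 9
POP     -> 0
PUSH 7  -> 0 7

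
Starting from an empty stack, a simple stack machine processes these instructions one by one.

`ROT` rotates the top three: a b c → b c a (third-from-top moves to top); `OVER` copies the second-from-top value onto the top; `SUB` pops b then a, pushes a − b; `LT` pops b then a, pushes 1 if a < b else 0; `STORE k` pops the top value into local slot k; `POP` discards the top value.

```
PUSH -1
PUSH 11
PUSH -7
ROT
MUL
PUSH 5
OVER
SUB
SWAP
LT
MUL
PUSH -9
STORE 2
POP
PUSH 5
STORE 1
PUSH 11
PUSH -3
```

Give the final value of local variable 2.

-9

PUSH -1 : -1
PUSH 11 : -1 11
PUSH -7 : -1 11 -7
ROT     : 11 -7 -1
MUL     : 11 7
PUSH 5  : 11 7 5
OVER    : 11 7 5 7
SUB     : 11 7 -2
SWAP    : 11 -2 7
LT      : 11 1
MUL     : 11
PUSH -9 : 11 -9
STORE 2 : 11
POP     : (empty)
PUSH 5  : 5
STORE 1 : (empty)
PUSH 11 : 11
PUSH -3 : 11 -3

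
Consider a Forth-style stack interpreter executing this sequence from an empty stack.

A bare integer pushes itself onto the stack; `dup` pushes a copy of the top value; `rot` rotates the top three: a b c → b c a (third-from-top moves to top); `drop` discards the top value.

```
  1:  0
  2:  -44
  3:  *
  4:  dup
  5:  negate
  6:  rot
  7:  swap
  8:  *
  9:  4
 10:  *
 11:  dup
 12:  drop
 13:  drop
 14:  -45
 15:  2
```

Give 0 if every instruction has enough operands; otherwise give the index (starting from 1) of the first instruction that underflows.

6

0      -> [0]
-44    -> [0, -44]
*      -> [0]
dup    -> [0, 0]
negate -> [0, 0]
rot  — needs 3 operands, stack has 2 → underflow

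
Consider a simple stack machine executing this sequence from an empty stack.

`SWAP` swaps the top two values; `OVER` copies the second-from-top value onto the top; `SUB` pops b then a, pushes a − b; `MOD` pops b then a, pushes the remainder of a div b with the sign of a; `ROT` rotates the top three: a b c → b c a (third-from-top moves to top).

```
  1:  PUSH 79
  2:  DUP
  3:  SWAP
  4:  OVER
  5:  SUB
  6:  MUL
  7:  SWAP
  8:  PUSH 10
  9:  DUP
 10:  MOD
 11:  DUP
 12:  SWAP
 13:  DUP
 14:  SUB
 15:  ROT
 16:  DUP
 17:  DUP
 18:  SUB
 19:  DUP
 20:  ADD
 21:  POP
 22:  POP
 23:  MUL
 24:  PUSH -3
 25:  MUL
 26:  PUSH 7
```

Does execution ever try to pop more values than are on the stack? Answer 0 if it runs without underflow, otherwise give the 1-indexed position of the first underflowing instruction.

7

PUSH 79 → 79
DUP     → 79 79
SWAP    → 79 79
OVER    → 79 79 79
SUB     → 79 0
MUL     → 0
SWAP  — needs 2 operands, stack has 1 → underflow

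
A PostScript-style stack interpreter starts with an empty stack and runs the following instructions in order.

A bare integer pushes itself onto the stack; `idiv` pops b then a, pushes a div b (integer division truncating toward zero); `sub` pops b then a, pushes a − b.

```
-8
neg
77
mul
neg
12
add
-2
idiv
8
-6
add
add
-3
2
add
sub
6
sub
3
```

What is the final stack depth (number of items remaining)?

-8   -> -8
neg  -> 8
77   -> 8 77
mul  -> 616
neg  -> -616
12   -> -616 12
add  -> -604
-2   -> -604 -2
idiv -> 302
8    -> 302 8
-6   -> 302 8 -6
add  -> 302 2
add  -> 304
-3   -> 304 -3
2    -> 304 -3 2
add  -> 304 -1
sub  -> 305
6    -> 305 6
sub  -> 299
3    -> 299 3

2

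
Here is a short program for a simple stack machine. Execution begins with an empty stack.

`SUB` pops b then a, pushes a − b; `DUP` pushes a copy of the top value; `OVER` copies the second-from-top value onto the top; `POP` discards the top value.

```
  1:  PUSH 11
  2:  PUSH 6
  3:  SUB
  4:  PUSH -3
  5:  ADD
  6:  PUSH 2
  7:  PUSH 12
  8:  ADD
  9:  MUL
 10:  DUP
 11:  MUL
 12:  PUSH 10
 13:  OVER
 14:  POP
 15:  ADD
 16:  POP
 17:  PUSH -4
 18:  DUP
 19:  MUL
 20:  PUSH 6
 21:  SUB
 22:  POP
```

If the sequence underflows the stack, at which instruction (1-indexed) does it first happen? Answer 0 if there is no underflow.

0

PUSH 11 → [11]
PUSH 6  → [11, 6]
SUB     → [5]
PUSH -3 → [5, -3]
ADD     → [2]
PUSH 2  → [2, 2]
PUSH 12 → [2, 2, 12]
ADD     → [2, 14]
MUL     → [28]
DUP     → [28, 28]
MUL     → [784]
PUSH 10 → [784, 10]
OVER    → [784, 10, 784]
POP     → [784, 10]
ADD     → [794]
POP     → []
PUSH -4 → [-4]
DUP     → [-4, -4]
MUL     → [16]
PUSH 6  → [16, 6]
SUB     → [10]
POP     → []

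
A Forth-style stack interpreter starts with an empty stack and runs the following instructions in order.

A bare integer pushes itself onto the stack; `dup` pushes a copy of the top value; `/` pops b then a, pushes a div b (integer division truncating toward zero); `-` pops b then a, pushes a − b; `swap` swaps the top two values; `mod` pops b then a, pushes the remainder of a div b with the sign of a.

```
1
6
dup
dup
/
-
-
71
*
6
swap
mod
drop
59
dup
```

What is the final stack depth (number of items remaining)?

2

1    -> 1
6    -> 1 6
dup  -> 1 6 6
dup  -> 1 6 6 6
/    -> 1 6 1
-    -> 1 5
-    -> -4
71   -> -4 71
*    -> -284
6    -> -284 6
swap -> 6 -284
mod  -> 6
drop -> (empty)
59   -> 59
dup  -> 59 59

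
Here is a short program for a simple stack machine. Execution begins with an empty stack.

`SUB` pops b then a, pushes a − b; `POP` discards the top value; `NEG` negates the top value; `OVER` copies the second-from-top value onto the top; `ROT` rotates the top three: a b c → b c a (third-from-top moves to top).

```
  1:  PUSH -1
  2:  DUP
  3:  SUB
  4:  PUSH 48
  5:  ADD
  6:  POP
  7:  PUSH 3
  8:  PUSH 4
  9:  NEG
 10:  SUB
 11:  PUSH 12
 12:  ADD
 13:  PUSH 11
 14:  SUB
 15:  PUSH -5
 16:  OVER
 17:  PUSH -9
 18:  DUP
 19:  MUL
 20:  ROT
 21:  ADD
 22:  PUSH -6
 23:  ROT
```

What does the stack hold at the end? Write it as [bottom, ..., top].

PUSH -1 : -1
DUP     : -1 -1
SUB     : 0
PUSH 48 : 0 48
ADD     : 48
POP     : (empty)
PUSH 3  : 3
PUSH 4  : 3 4
NEG     : 3 -4
SUB     : 7
PUSH 12 : 7 12
ADD     : 19
PUSH 11 : 19 11
SUB     : 8
PUSH -5 : 8 -5
OVER    : 8 -5 8
PUSH -9 : 8 -5 8 -9
DUP     : 8 -5 8 -9 -9
MUL     : 8 -5 8 81
ROT     : 8 8 81 -5
ADD     : 8 8 76
PUSH -6 : 8 8 76 -6
ROT     : 8 76 -6 8

[8, 76, -6, 8]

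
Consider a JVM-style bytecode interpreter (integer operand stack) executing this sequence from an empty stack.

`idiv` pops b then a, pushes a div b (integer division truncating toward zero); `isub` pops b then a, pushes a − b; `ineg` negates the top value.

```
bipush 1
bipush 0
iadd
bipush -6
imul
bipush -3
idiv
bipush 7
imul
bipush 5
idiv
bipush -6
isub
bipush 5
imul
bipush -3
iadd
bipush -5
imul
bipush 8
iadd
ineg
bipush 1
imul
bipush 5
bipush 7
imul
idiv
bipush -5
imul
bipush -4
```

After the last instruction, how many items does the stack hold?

bipush 1  : [1]
bipush 0  : [1, 0]
iadd      : [1]
bipush -6 : [1, -6]
imul      : [-6]
bipush -3 : [-6, -3]
idiv      : [2]
bipush 7  : [2, 7]
imul      : [14]
bipush 5  : [14, 5]
idiv      : [2]
bipush -6 : [2, -6]
isub      : [8]
bipush 5  : [8, 5]
imul      : [40]
bipush -3 : [40, -3]
iadd      : [37]
bipush -5 : [37, -5]
imul      : [-185]
bipush 8  : [-185, 8]
iadd      : [-177]
ineg      : [177]
bipush 1  : [177, 1]
imul      : [177]
bipush 5  : [177, 5]
bipush 7  : [177, 5, 7]
imul      : [177, 35]
idiv      : [5]
bipush -5 : [5, -5]
imul      : [-25]
bipush -4 : [-25, -4]

2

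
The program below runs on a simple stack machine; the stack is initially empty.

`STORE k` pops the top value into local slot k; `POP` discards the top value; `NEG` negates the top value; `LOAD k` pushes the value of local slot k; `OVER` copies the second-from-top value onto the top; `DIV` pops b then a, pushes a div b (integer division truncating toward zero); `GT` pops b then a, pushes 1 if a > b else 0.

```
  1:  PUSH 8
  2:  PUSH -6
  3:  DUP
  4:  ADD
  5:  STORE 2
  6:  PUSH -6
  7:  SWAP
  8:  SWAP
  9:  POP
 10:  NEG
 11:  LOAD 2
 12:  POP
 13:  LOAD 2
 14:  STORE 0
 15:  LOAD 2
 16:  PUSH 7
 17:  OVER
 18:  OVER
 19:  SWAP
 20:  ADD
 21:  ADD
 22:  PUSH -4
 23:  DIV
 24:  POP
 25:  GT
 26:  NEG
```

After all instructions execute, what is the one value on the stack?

PUSH 8  → [8]
PUSH -6 → [8, -6]
DUP     → [8, -6, -6]
ADD     → [8, -12]
STORE 2 → [8]
PUSH -6 → [8, -6]
SWAP    → [-6, 8]
SWAP    → [8, -6]
POP     → [8]
NEG     → [-8]
LOAD 2  → [-8, -12]
POP     → [-8]
LOAD 2  → [-8, -12]
STORE 0 → [-8]
LOAD 2  → [-8, -12]
PUSH 7  → [-8, -12, 7]
OVER    → [-8, -12, 7, -12]
OVER    → [-8, -12, 7, -12, 7]
SWAP    → [-8, -12, 7, 7, -12]
ADD     → [-8, -12, 7, -5]
ADD     → [-8, -12, 2]
PUSH -4 → [-8, -12, 2, -4]
DIV     → [-8, -12, 0]
POP     → [-8, -12]
GT      → [1]
NEG     → [-1]

-1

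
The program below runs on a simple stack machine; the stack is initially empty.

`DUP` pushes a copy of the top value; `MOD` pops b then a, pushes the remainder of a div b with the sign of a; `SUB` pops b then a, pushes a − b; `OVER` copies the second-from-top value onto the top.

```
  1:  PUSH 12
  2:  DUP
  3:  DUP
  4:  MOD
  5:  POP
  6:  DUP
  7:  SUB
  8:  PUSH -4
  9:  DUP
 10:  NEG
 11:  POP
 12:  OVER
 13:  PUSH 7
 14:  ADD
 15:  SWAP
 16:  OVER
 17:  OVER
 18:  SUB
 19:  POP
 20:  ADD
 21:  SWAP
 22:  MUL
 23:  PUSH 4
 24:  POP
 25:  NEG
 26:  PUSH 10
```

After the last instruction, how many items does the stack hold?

2

PUSH 12 : [12]
DUP     : [12, 12]
DUP     : [12, 12, 12]
MOD     : [12, 0]
POP     : [12]
DUP     : [12, 12]
SUB     : [0]
PUSH -4 : [0, -4]
DUP     : [0, -4, -4]
NEG     : [0, -4, 4]
POP     : [0, -4]
OVER    : [0, -4, 0]
PUSH 7  : [0, -4, 0, 7]
ADD     : [0, -4, 7]
SWAP    : [0, 7, -4]
OVER    : [0, 7, -4, 7]
OVER    : [0, 7, -4, 7, -4]
SUB     : [0, 7, -4, 11]
POP     : [0, 7, -4]
ADD     : [0, 3]
SWAP    : [3, 0]
MUL     : [0]
PUSH 4  : [0, 4]
POP     : [0]
NEG     : [0]
PUSH 10 : [0, 10]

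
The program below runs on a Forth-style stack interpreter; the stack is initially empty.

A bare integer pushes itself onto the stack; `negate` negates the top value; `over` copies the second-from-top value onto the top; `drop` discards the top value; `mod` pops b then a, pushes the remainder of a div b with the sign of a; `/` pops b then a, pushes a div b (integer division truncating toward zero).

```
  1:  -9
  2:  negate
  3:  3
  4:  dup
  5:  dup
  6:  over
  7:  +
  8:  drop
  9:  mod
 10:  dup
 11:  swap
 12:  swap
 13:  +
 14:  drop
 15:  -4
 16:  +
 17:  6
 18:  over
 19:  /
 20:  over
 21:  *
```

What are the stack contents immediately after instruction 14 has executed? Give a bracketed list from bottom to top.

-9     -> [-9]
negate -> [9]
3      -> [9, 3]
dup    -> [9, 3, 3]
dup    -> [9, 3, 3, 3]
over   -> [9, 3, 3, 3, 3]
+      -> [9, 3, 3, 6]
drop   -> [9, 3, 3]
mod    -> [9, 0]
dup    -> [9, 0, 0]
swap   -> [9, 0, 0]
swap   -> [9, 0, 0]
+      -> [9, 0]
drop   -> [9]

[9]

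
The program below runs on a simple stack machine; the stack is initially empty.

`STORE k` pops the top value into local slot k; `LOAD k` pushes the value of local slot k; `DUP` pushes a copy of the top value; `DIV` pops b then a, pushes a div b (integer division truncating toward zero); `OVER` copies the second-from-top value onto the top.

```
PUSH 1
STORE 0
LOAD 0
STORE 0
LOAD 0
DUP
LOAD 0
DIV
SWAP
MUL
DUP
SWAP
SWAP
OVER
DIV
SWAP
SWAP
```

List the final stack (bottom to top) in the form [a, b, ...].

PUSH 1   1
STORE 0  (empty)
LOAD 0   1
STORE 0  (empty)
LOAD 0   1
DUP      1 1
LOAD 0   1 1 1
DIV      1 1
SWAP     1 1
MUL      1
DUP      1 1
SWAP     1 1
SWAP     1 1
OVER     1 1 1
DIV      1 1
SWAP     1 1
SWAP     1 1

[1, 1]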